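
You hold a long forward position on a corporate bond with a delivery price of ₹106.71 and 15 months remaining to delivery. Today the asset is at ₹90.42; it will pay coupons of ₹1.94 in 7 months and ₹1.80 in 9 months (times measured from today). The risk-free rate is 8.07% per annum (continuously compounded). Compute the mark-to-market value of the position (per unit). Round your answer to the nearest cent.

-₹9.60

PV(remaining coupons) I = 1.94·e^(−0.0807·7/12) + 1.80·e^(−0.0807·9/12) = 3.5451
Current forward F = (S − I)·e^(rT) = (90.42 − 3.5451)·e^(0.0807·15/12) = 86.8749 × 1.106138 = 96.0956
Value (long) = (F − K)·e^(−rT) = (96.0956 − 106.71) × 0.904046 = -9.5959
Value = -₹9.60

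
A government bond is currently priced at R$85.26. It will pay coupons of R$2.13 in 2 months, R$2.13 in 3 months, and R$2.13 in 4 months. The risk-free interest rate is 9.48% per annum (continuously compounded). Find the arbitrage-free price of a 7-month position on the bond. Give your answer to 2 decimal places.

R$83.51

PV(coupons) I = 2.13·e^(−0.0948·2/12) + 2.13·e^(−0.0948·3/12) + 2.13·e^(−0.0948·4/12)
I = 2.0966 + 2.0801 + 2.0637 = 6.2404
F = (S − I)·e^(rT) = (85.26 − 6.2404) · e^(0.0948·7/12)
= 79.0196 · e^0.055300 = 79.0196 × 1.056858 = R$83.51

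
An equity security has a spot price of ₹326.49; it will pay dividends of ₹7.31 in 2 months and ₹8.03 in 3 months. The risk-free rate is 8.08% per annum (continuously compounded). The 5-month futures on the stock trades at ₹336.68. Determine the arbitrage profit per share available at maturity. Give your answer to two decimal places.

PV(dividends) I = 7.31·e^(−0.0808·2/12) + 8.03·e^(−0.0808·3/12) = 15.0816
Fair futures F* = (S − I)·e^(rT) = (326.49 − 15.0816)·e^0.033667 = 311.4084 × 1.034240 = 322.0710
Market ₹336.68 > fair 322.0710: forward overpriced → cash-and-carry (borrow at r, buy the stock and collect the dividends, short the forward).
Profit at T = |F_mkt − F*| = |336.68 − 322.0710| = ₹14.61 per share

₹14.61 per share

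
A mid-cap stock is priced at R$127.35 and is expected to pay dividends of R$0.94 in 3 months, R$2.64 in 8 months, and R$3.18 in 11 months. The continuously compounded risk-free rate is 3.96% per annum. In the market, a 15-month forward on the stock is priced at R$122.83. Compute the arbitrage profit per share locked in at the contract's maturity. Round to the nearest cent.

R$4.08 per share

PV(dividends) I = 0.94·e^(−0.0396·3/12) + 2.64·e^(−0.0396·8/12) + 3.18·e^(−0.0396·11/12) = 6.5686
Fair forward F* = (S − I)·e^(rT) = (127.35 − 6.5686)·e^0.049500 = 120.7814 × 1.050746 = 126.9106
Market R$122.83 < fair 126.9106: forward underpriced → reverse cash-and-carry (short the stock, invest proceeds at r, pay the dividends, go long the forward).
Profit at T = |F_mkt − F*| = |122.83 − 126.9106| = R$4.08 per share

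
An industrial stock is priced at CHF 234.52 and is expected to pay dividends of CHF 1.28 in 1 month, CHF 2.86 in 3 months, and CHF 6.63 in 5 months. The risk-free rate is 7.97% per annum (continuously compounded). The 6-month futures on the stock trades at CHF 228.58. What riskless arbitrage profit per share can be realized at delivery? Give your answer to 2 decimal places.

PV(dividends) I = 1.28·e^(−0.0797·1/12) + 2.86·e^(−0.0797·3/12) + 6.63·e^(−0.0797·5/12) = 10.4885
Fair futures F* = (S − I)·e^(rT) = (234.52 − 10.4885)·e^0.039850 = 224.0315 × 1.040655 = 233.1395
Market CHF 228.58 < fair 233.1395: forward underpriced → reverse cash-and-carry (short the stock, invest proceeds at r, pay the dividends, go long the forward).
Profit at T = |F_mkt − F*| = |228.58 − 233.1395| = CHF 4.56 per share

CHF 4.56 per share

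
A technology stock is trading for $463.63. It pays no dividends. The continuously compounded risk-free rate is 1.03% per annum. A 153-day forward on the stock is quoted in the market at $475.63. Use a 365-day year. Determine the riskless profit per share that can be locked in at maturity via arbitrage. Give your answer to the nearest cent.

Fair forward: F* = S·e^(carry·T), with carry = r = 0.0103
F* = 463.63 · e^(0.0103 × 153/365) = 463.63 · e^0.004318 = 463.63 × 1.004327 = $465.6361
Market $475.63 > fair $465.6361: forward overpriced → cash-and-carry (buy spot, short the forward).
At maturity, profit = |F_mkt − F*| = |475.63 − 465.6361| = $9.99 per share

$9.99 per share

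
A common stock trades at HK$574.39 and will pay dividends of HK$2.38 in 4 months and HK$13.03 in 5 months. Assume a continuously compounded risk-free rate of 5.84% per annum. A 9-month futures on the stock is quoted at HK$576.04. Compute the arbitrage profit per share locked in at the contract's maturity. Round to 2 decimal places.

HK$8.34 per share

PV(dividends) I = 2.38·e^(−0.0584·4/12) + 13.03·e^(−0.0584·5/12) = 15.0509
Fair futures F* = (S − I)·e^(rT) = (574.39 − 15.0509)·e^0.043800 = 559.3391 × 1.044773 = 584.3824
Market HK$576.04 < fair 584.3824: forward underpriced → reverse cash-and-carry (short the stock, invest proceeds at r, pay the dividends, go long the forward).
Profit at T = |F_mkt − F*| = |576.04 − 584.3824| = HK$8.34 per share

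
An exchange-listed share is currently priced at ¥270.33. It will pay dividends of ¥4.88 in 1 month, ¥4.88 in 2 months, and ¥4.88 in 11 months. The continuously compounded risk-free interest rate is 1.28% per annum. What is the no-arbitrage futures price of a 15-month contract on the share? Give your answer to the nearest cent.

PV(dividends) I = 4.88·e^(−0.0128·1/12) + 4.88·e^(−0.0128·2/12) + 4.88·e^(−0.0128·11/12)
I = 4.8748 + 4.8696 + 4.8231 = 14.5675
F = (S − I)·e^(rT) = (270.33 − 14.5675) · e^(0.0128·15/12)
= 255.7625 · e^0.016000 = 255.7625 × 1.016129 = ¥259.89

¥259.89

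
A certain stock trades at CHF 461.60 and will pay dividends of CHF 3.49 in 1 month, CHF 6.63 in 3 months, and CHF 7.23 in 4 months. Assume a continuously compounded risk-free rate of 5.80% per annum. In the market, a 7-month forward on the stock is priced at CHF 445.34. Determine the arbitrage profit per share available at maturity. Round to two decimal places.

CHF 14.46 per share

PV(dividends) I = 3.49·e^(−0.0580·1/12) + 6.63·e^(−0.0580·3/12) + 7.23·e^(−0.0580·4/12) = 17.0993
Fair forward F* = (S − I)·e^(rT) = (461.60 − 17.0993)·e^0.033833 = 444.5007 × 1.034412 = 459.7969
Market CHF 445.34 < fair 459.7969: forward underpriced → reverse cash-and-carry (short the stock, invest proceeds at r, pay the dividends, go long the forward).
Profit at T = |F_mkt − F*| = |445.34 − 459.7969| = CHF 14.46 per share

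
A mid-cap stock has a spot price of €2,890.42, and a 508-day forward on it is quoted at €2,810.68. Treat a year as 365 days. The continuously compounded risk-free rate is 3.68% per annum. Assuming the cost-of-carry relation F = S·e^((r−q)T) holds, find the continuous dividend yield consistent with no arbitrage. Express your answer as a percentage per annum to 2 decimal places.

5.69%

From F = S·e^((r−q)T): (r − q) = ln(F/S)/T
ln(2810.68/2890.42) = ln(0.972412) = -0.027976
(r − q) = -0.027976 / (508/365) = -0.020101
q = r − ln(F/S)/T = 0.0368 + 0.020101 = 0.056901
q = 5.69%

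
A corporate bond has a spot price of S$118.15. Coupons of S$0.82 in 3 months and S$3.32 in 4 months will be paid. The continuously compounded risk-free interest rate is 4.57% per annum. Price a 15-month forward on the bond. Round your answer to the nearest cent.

S$120.78

PV(coupons) I = 0.82·e^(−0.0457·3/12) + 3.32·e^(−0.0457·4/12)
I = 0.8107 + 3.2698 = 4.0805
F = (S − I)·e^(rT) = (118.15 − 4.0805) · e^(0.0457·15/12)
= 114.0695 · e^0.057125 = 114.0695 × 1.058788 = S$120.78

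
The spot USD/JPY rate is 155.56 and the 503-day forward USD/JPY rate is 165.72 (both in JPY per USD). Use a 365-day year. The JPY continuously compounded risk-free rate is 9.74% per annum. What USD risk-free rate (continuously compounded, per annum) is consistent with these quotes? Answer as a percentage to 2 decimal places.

F = S·e^((r_JPY − r_USD)T) ⇒ r_USD = r_JPY − ln(F/S)/T
ln(165.72/155.56) = 0.063268; /(503/365) = 0.045910
r_USD = 0.0974 − 0.045910 = 0.051490
r_USD = 5.15%

5.15%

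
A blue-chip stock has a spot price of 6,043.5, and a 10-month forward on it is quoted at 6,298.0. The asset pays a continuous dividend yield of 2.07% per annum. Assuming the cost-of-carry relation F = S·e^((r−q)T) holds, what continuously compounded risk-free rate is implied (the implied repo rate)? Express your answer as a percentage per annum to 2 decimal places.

From F = S·e^((r−q)T): (r − q) = ln(F/S)/T
ln(6298.0/6043.5) = ln(1.042111) = 0.041248
(r − q) = 0.041248 / (10/12) = 0.049498
r = ln(F/S)/T + q = 0.049498 + 0.0207 = 0.070198
r = 7.02%

7.02%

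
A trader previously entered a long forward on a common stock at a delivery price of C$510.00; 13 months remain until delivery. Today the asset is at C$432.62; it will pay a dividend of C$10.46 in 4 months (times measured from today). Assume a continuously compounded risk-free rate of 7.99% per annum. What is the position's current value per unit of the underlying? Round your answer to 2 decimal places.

-C$45.28

PV(remaining dividends) I = 10.46·e^(−0.0799·4/12) = 10.1851
Current forward F = (S − I)·e^(rT) = (432.62 − 10.1851)·e^(0.0799·13/12) = 422.4349 × 1.090415 = 460.6294
Value (long) = (F − K)·e^(−rT) = (460.6294 − 510.00) × 0.917082 = -45.2769
Value = -C$45.28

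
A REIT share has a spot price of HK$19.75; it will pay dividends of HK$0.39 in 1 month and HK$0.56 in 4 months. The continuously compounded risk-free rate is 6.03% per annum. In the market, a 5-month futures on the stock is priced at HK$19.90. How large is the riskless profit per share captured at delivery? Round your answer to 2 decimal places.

HK$0.61 per share

PV(dividends) I = 0.39·e^(−0.0603·1/12) + 0.56·e^(−0.0603·4/12) = 0.9369
Fair futures F* = (S − I)·e^(rT) = (19.75 − 0.9369)·e^0.025125 = 18.8131 × 1.025443 = 19.2918
Market HK$19.90 > fair 19.2918: forward overpriced → cash-and-carry (borrow at r, buy the stock and collect the dividends, short the forward).
Profit at T = |F_mkt − F*| = |19.90 − 19.2918| = HK$0.61 per share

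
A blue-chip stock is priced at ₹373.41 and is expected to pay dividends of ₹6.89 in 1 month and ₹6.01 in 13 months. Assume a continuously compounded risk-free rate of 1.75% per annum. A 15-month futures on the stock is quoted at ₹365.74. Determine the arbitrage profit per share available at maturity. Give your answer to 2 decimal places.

PV(dividends) I = 6.89·e^(−0.0175·1/12) + 6.01·e^(−0.0175·13/12) = 12.7771
Fair futures F* = (S − I)·e^(rT) = (373.41 − 12.7771)·e^0.021875 = 360.6329 × 1.022116 = 368.6087
Market ₹365.74 < fair 368.6087: forward underpriced → reverse cash-and-carry (short the stock, invest proceeds at r, pay the dividends, go long the forward).
Profit at T = |F_mkt − F*| = |365.74 − 368.6087| = ₹2.87 per share

₹2.87 per share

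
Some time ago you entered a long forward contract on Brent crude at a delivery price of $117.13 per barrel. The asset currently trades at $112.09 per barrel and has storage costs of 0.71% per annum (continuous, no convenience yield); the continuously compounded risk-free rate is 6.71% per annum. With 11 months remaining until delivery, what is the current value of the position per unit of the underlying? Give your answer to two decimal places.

$2.68 per barrel

Current fair forward for the remaining 11 months: F = S·e^((r + u)·T), (r + u) = 0.0671 + 0.0071 = 0.0742
F = 112.09 · e^(0.0742 × 11/12) = 112.09 × 1.070383 = 119.9792
Value of long forward = (F − K)·e^(−rT) = (119.9792 − 117.13) · e^(−0.0671·11/12)
= 2.8492 × 0.940345 = 2.68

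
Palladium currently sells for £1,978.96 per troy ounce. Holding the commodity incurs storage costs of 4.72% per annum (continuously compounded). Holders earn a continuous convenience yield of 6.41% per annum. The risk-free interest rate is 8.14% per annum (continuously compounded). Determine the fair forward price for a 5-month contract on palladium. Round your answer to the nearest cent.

Net carry = r + u − y = 0.0814 + 0.0472 − 0.0641 = 0.0645
F = S·e^((r+u−y)T) = 1978.96 · e^(0.0645 × 5/12) = 1978.96 · e^0.02687500
= 1978.96 × 1.02723939 = £2,032.87 per troy ounce

£2,032.87 per troy ounce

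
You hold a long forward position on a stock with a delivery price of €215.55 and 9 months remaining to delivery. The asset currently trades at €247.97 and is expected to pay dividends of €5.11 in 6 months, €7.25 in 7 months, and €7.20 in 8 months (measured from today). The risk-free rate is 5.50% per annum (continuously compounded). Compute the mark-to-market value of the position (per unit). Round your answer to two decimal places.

€22.20

PV(remaining dividends) I = 5.11·e^(−0.0550·6/12) + 7.25·e^(−0.0550·7/12) + 7.20·e^(−0.0550·8/12) = 18.9333
Current forward F = (S − I)·e^(rT) = (247.97 − 18.9333)·e^(0.0550·9/12) = 229.0367 × 1.042113 = 238.6821
Value (long) = (F − K)·e^(−rT) = (238.6821 − 215.55) × 0.959589 = 22.1973
Value = €22.20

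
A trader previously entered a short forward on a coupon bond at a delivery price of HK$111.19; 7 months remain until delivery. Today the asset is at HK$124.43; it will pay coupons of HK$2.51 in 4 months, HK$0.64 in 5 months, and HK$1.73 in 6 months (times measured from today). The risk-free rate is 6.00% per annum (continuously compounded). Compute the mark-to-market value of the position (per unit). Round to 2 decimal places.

PV(remaining coupons) I = 2.51·e^(−0.0600·4/12) + 0.64·e^(−0.0600·5/12) + 1.73·e^(−0.0600·6/12) = 4.7634
Current forward F = (S − I)·e^(rT) = (124.43 − 4.7634)·e^(0.0600·7/12) = 119.6666 × 1.035620 = 123.9291
Value (long) = (F − K)·e^(−rT) = (123.9291 − 111.19) × 0.965605 = 12.3009
Short position value = −(long value) = -HK$12.30

-HK$12.30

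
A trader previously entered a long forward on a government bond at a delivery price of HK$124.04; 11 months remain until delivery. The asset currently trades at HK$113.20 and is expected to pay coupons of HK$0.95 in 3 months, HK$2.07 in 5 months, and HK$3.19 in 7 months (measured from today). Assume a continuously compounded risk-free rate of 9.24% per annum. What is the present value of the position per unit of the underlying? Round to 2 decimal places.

PV(remaining coupons) I = 0.95·e^(−0.0924·3/12) + 2.07·e^(−0.0924·5/12) + 3.19·e^(−0.0924·7/12) = 5.9427
Current forward F = (S − I)·e^(rT) = (113.20 − 5.9427)·e^(0.0924·11/12) = 107.2573 × 1.088391 = 116.7379
Value (long) = (F − K)·e^(−rT) = (116.7379 − 124.04) × 0.918788 = -6.7091
Value = -HK$6.71

-HK$6.71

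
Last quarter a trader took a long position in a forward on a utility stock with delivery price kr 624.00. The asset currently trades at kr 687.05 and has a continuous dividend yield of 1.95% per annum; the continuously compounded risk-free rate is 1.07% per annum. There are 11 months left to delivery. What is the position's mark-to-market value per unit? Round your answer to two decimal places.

kr 56.97

Current fair forward for the remaining 11 months: F = S·e^((r − q)·T), (r − q) = 0.0107 − 0.0195 = -0.0088
F = 687.05 · e^(-0.0088 × 11/12) = 687.05 × 0.991966 = 681.5302
Value of long forward = (F − K)·e^(−rT) = (681.5302 − 624.00) · e^(−0.0107·11/12)
= 57.5302 × 0.990240 = 56.97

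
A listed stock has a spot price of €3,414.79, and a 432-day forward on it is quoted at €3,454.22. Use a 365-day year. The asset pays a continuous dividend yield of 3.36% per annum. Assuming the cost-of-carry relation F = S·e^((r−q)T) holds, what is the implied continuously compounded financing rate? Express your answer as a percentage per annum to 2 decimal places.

From F = S·e^((r−q)T): (r − q) = ln(F/S)/T
ln(3454.22/3414.79) = ln(1.011547) = 0.011481
(r − q) = 0.011481 / (432/365) = 0.009700
r = ln(F/S)/T + q = 0.009700 + 0.0336 = 0.043300
r = 4.33%

4.33%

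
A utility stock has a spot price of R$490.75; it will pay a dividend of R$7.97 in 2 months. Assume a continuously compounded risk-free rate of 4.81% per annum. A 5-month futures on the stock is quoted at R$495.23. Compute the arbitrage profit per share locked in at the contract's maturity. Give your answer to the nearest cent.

PV(dividends) I = 7.97·e^(−0.0481·2/12) = 7.9064
Fair futures F* = (S − I)·e^(rT) = (490.75 − 7.9064)·e^0.020042 = 482.8436 × 1.020244 = 492.6183
Market R$495.23 > fair 492.6183: forward overpriced → cash-and-carry (borrow at r, buy the stock and collect the dividends, short the forward).
Profit at T = |F_mkt − F*| = |495.23 − 492.6183| = R$2.61 per share

R$2.61 per share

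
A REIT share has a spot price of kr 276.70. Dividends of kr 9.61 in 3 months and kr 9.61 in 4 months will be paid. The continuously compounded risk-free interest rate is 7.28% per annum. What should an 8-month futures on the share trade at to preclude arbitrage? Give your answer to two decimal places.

PV(dividends) I = 9.61·e^(−0.0728·3/12) + 9.61·e^(−0.0728·4/12)
I = 9.4367 + 9.3796 = 18.8163
F = (S − I)·e^(rT) = (276.70 − 18.8163) · e^(0.0728·8/12)
= 257.8837 · e^0.048533 = 257.8837 × 1.049730 = kr 270.71

kr 270.71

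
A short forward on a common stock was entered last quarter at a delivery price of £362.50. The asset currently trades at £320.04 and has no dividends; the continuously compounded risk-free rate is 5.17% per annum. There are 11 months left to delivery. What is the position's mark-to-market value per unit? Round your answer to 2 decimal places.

£25.68

Current fair forward for the remaining 11 months: F = S·e^(r·T), r = 0.0517
F = 320.04 · e^(0.0517 × 11/12) = 320.04 × 1.048533 = 335.5725
Value of long forward = (F − K)·e^(−rT) = (335.5725 − 362.50) · e^(−0.0517·11/12)
= -26.9275 × 0.953714 = -25.68
Short position value = −(long value) = £25.68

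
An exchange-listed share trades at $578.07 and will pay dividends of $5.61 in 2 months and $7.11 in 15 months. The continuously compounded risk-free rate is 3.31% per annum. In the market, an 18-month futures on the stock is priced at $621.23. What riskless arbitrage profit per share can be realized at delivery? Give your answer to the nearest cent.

$26.77 per share

PV(dividends) I = 5.61·e^(−0.0331·2/12) + 7.11·e^(−0.0331·15/12) = 12.4010
Fair futures F* = (S − I)·e^(rT) = (578.07 − 12.4010)·e^0.049650 = 565.6690 × 1.050903 = 594.4632
Market $621.23 > fair 594.4632: forward overpriced → cash-and-carry (borrow at r, buy the stock and collect the dividends, short the forward).
Profit at T = |F_mkt − F*| = |621.23 − 594.4632| = $26.77 per share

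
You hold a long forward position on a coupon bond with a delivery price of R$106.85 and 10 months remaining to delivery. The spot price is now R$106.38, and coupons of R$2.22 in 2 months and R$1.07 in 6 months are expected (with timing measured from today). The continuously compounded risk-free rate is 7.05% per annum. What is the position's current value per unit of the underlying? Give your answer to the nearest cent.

PV(remaining coupons) I = 2.22·e^(−0.0705·2/12) + 1.07·e^(−0.0705·6/12) = 3.2270
Current forward F = (S − I)·e^(rT) = (106.38 − 3.2270)·e^(0.0705·10/12) = 103.1530 × 1.060510 = 109.3948
Value (long) = (F − K)·e^(−rT) = (109.3948 − 106.85) × 0.942942 = 2.3996
Value = R$2.40

R$2.40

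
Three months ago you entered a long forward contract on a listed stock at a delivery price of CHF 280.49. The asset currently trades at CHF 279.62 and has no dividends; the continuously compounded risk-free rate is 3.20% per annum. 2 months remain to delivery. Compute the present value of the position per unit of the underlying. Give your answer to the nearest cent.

CHF 0.62

Current fair forward for the remaining 2 months: F = S·e^(r·T), r = 0.0320
F = 279.62 · e^(0.0320 × 2/12) = 279.62 × 1.005348 = 281.1154
Value of long forward = (F − K)·e^(−rT) = (281.1154 − 280.49) · e^(−0.0320·2/12)
= 0.6254 × 0.994681 = 0.62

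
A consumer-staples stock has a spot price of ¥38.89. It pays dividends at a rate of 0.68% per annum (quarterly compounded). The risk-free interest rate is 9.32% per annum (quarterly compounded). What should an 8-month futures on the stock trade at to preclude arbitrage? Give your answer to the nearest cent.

¥41.17

F = S · (1+r/4)^(4T) / (1+q/4)^(4T)
= 38.89 × 1.063346 / 1.004540 = 38.89 × 1.058540
F = ¥41.17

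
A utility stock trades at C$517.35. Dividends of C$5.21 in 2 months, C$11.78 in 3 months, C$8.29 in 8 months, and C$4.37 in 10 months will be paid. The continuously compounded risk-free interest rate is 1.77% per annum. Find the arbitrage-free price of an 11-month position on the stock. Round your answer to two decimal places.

PV(dividends) I = 5.21·e^(−0.0177·2/12) + 11.78·e^(−0.0177·3/12) + 8.29·e^(−0.0177·8/12) + 4.37·e^(−0.0177·10/12)
I = 5.1947 + 11.7280 + 8.1928 + 4.3060 = 29.4215
F = (S − I)·e^(rT) = (517.35 − 29.4215) · e^(0.0177·11/12)
= 487.9285 · e^0.016225 = 487.9285 × 1.016357 = C$495.91

C$495.91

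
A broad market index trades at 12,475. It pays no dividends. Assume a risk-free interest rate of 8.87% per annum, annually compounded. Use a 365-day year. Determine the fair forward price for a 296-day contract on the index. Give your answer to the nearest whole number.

13,365

F = S · (1+r)^T
= 12475 × 1.071349
F = 13,365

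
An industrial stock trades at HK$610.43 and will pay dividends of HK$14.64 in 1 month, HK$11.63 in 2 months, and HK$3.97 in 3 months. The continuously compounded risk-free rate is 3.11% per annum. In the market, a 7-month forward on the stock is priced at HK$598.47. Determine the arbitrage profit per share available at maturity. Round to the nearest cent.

HK$7.53 per share

PV(dividends) I = 14.64·e^(−0.0311·1/12) + 11.63·e^(−0.0311·2/12) + 3.97·e^(−0.0311·3/12) = 30.1112
Fair forward F* = (S − I)·e^(rT) = (610.43 − 30.1112)·e^0.018142 = 580.3188 × 1.018308 = 590.9433
Market HK$598.47 > fair 590.9433: forward overpriced → cash-and-carry (borrow at r, buy the stock and collect the dividends, short the forward).
Profit at T = |F_mkt − F*| = |598.47 − 590.9433| = HK$7.53 per share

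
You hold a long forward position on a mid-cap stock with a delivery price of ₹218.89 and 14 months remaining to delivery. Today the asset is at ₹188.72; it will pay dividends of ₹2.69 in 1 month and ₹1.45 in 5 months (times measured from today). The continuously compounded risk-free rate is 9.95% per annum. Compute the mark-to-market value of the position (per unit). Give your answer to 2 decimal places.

PV(remaining dividends) I = 2.69·e^(−0.0995·1/12) + 1.45·e^(−0.0995·5/12) = 4.0589
Current forward F = (S − I)·e^(rT) = (188.72 − 4.0589)·e^(0.0995·14/12) = 184.6611 × 1.123089 = 207.3909
Value (long) = (F − K)·e^(−rT) = (207.3909 − 218.89) × 0.890401 = -10.2388
Value = -₹10.24

-₹10.24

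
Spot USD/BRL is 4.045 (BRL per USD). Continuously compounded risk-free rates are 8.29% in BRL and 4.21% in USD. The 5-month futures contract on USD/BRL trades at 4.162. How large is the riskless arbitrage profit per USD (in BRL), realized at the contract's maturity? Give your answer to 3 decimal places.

0.048 per USD (in BRL)

Fair futures: F* = S·e^(carry·T), with carry = (r_BRL − r_USD) = 0.0829 − 0.0421 = 0.0408
F* = 4.045 · e^(0.0408 × 5/12) = 4.045 · e^0.017000 = 4.045 × 1.017145 = 4.1144
Market 4.162 > fair 4.1144: forward overpriced → cash-and-carry (buy spot, short the forward).
At maturity, profit = |F_mkt − F*| = |4.162 − 4.1144| = 0.048 per USD (in BRL)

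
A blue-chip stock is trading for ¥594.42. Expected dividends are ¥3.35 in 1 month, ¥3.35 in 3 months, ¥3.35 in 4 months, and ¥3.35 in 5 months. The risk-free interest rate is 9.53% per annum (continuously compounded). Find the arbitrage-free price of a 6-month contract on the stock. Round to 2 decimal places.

PV(dividends) I = 3.35·e^(−0.0953·1/12) + 3.35·e^(−0.0953·3/12) + 3.35·e^(−0.0953·4/12) + 3.35·e^(−0.0953·5/12)
I = 3.3235 + 3.2711 + 3.2453 + 3.2196 = 13.0595
F = (S − I)·e^(rT) = (594.42 − 13.0595) · e^(0.0953·6/12)
= 581.3605 · e^0.047650 = 581.3605 × 1.048804 = ¥609.73

¥609.73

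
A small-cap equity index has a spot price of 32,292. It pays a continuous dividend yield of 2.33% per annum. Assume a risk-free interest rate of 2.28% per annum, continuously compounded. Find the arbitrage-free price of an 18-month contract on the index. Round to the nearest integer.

32,268

F = S·e^((r − q)T) = 32292 · e^((0.0228 − 0.0233) × 18/12)
= 32292 · e^-0.000750 = 32292 × 0.999250
F = 32,268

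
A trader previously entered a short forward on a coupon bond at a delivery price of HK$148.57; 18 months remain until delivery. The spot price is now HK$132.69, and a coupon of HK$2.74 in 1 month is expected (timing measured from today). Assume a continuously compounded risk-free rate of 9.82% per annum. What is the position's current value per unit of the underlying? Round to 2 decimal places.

PV(remaining coupons) I = 2.74·e^(−0.0982·1/12) = 2.7177
Current forward F = (S − I)·e^(rT) = (132.69 − 2.7177)·e^(0.0982·18/12) = 129.9723 × 1.158702 = 150.5992
Value (long) = (F − K)·e^(−rT) = (150.5992 − 148.57) × 0.863035 = 1.7513
Short position value = −(long value) = -HK$1.75

-HK$1.75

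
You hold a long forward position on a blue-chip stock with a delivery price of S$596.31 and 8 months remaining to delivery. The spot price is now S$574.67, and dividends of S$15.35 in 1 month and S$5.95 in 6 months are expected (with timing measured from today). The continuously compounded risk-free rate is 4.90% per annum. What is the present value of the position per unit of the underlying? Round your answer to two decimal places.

PV(remaining dividends) I = 15.35·e^(−0.0490·1/12) + 5.95·e^(−0.0490·6/12) = 21.0934
Current forward F = (S − I)·e^(rT) = (574.67 − 21.0934)·e^(0.0490·8/12) = 553.5766 × 1.033206 = 571.9587
Value (long) = (F − K)·e^(−rT) = (571.9587 − 596.31) × 0.967861 = -23.5687
Value = -S$23.57

-S$23.57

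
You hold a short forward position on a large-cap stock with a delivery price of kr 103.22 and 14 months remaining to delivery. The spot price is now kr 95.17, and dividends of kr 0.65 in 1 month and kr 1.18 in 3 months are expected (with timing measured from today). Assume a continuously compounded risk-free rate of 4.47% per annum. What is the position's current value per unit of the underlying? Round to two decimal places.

kr 4.62

PV(remaining dividends) I = 0.65·e^(−0.0447·1/12) + 1.18·e^(−0.0447·3/12) = 1.8145
Current forward F = (S − I)·e^(rT) = (95.17 − 1.8145)·e^(0.0447·14/12) = 93.3555 × 1.053534 = 98.3532
Value (long) = (F − K)·e^(−rT) = (98.3532 − 103.22) × 0.949186 = -4.6195
Short position value = −(long value) = kr 4.62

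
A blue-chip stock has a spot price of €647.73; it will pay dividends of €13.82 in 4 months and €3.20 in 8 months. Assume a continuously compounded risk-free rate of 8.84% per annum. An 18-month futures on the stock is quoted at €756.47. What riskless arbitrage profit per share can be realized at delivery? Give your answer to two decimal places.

€35.66 per share

PV(dividends) I = 13.82·e^(−0.0884·4/12) + 3.20·e^(−0.0884·8/12) = 16.4356
Fair futures F* = (S − I)·e^(rT) = (647.73 − 16.4356)·e^0.132600 = 631.2944 × 1.141793 = 720.8075
Market €756.47 > fair 720.8075: forward overpriced → cash-and-carry (borrow at r, buy the stock and collect the dividends, short the forward).
Profit at T = |F_mkt − F*| = |756.47 − 720.8075| = €35.66 per share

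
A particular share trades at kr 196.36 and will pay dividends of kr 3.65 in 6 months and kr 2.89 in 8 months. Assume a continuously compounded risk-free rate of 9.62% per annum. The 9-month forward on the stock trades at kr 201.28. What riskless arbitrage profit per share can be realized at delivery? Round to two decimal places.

PV(dividends) I = 3.65·e^(−0.0962·6/12) + 2.89·e^(−0.0962·8/12) = 6.1891
Fair forward F* = (S − I)·e^(rT) = (196.36 − 6.1891)·e^0.072150 = 190.1709 × 1.074817 = 204.3989
Market kr 201.28 < fair 204.3989: forward underpriced → reverse cash-and-carry (short the stock, invest proceeds at r, pay the dividends, go long the forward).
Profit at T = |F_mkt − F*| = |201.28 − 204.3989| = kr 3.12 per share

kr 3.12 per share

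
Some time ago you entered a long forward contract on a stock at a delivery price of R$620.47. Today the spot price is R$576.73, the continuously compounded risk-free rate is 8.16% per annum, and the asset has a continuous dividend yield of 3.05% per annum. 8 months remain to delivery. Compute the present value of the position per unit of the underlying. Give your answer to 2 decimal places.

-R$22.50

Current fair forward for the remaining 8 months: F = S·e^((r − q)·T), (r − q) = 0.0816 − 0.0305 = 0.0511
F = 576.73 · e^(0.0511 × 8/12) = 576.73 × 1.034654 = 596.7160
Value of long forward = (F − K)·e^(−rT) = (596.7160 − 620.47) · e^(−0.0816·8/12)
= -23.7540 × 0.947053 = -22.50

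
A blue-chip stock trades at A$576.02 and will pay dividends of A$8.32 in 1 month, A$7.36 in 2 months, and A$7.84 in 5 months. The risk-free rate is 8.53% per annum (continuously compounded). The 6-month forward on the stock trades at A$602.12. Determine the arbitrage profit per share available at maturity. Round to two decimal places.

PV(dividends) I = 8.32·e^(−0.0853·1/12) + 7.36·e^(−0.0853·2/12) + 7.84·e^(−0.0853·5/12) = 23.0834
Fair forward F* = (S − I)·e^(rT) = (576.02 − 23.0834)·e^0.042650 = 552.9366 × 1.043573 = 577.0297
Market A$602.12 > fair 577.0297: forward overpriced → cash-and-carry (borrow at r, buy the stock and collect the dividends, short the forward).
Profit at T = |F_mkt − F*| = |602.12 − 577.0297| = A$25.09 per share

A$25.09 per share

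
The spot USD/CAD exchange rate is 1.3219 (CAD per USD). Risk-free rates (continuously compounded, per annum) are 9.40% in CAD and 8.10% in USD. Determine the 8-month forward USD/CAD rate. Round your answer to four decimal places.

F = S·e^((r_CAD − r_USD)T) = 1.3219 · e^((0.0940 − 0.0810) × 8/12)
= 1.3219 · e^0.008667 = 1.3219 × 1.008705
F = 1.3334 CAD per USD

1.3334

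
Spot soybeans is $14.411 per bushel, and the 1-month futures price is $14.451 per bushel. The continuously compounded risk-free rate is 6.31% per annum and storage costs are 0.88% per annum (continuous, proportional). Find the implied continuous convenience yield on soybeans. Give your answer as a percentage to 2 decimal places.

3.86%

F = S·e^((r+u−y)T) ⇒ (r+u−y) = ln(F/S)/T
ln(14.451/14.411) = 0.002772; /T ⇒ 0.033264
y = r + u − ln(F/S)/T = 0.0631 + 0.0088 − 0.033264 = 0.038636
y = 3.86%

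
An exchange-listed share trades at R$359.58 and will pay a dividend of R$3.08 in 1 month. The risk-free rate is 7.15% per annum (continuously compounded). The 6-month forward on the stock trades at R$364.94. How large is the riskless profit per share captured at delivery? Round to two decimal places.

PV(dividends) I = 3.08·e^(−0.0715·1/12) = 3.0617
Fair forward F* = (S − I)·e^(rT) = (359.58 − 3.0617)·e^0.035750 = 356.5183 × 1.036397 = 369.4945
Market R$364.94 < fair 369.4945: forward underpriced → reverse cash-and-carry (short the stock, invest proceeds at r, pay the dividends, go long the forward).
Profit at T = |F_mkt − F*| = |364.94 − 369.4945| = R$4.55 per share

R$4.55 per share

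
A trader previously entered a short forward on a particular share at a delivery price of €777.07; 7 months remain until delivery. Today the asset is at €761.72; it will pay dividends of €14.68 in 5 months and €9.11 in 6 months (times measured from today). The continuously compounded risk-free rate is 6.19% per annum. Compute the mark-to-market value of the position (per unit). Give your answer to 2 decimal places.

€10.93

PV(remaining dividends) I = 14.68·e^(−0.0619·5/12) + 9.11·e^(−0.0619·6/12) = 23.1386
Current forward F = (S − I)·e^(rT) = (761.72 − 23.1386)·e^(0.0619·7/12) = 738.5814 × 1.036768 = 765.7376
Value (long) = (F − K)·e^(−rT) = (765.7376 − 777.07) × 0.964536 = -10.9305
Short position value = −(long value) = €10.93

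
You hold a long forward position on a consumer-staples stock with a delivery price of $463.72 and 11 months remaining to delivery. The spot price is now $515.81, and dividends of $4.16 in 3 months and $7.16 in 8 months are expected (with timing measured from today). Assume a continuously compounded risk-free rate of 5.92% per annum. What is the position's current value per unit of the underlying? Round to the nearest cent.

$65.60

PV(remaining dividends) I = 4.16·e^(−0.0592·3/12) + 7.16·e^(−0.0592·8/12) = 10.9818
Current forward F = (S − I)·e^(rT) = (515.81 − 10.9818)·e^(0.0592·11/12) = 504.8282 × 1.055766 = 532.9804
Value (long) = (F − K)·e^(−rT) = (532.9804 − 463.72) × 0.947179 = 65.6020
Value = $65.60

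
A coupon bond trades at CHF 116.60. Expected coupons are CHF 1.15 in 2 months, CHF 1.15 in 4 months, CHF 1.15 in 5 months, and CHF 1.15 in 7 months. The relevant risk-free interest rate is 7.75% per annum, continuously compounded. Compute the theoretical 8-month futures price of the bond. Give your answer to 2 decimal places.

CHF 118.08

PV(coupons) I = 1.15·e^(−0.0775·2/12) + 1.15·e^(−0.0775·4/12) + 1.15·e^(−0.0775·5/12) + 1.15·e^(−0.0775·7/12)
I = 1.1352 + 1.1207 + 1.1135 + 1.0992 = 4.4686
F = (S − I)·e^(rT) = (116.60 − 4.4686) · e^(0.0775·8/12)
= 112.1314 · e^0.051667 = 112.1314 × 1.053025 = CHF 118.08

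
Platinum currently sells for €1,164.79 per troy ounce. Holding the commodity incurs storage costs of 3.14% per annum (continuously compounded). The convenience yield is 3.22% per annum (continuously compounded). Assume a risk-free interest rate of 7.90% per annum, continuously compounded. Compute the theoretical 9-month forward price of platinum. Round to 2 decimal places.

Net carry = r + u − y = 0.0790 + 0.0314 − 0.0322 = 0.0782
F = S·e^((r+u−y)T) = 1164.79 · e^(0.0782 × 9/12) = 1164.79 · e^0.05865000
= 1164.79 × 1.06040403 = €1,235.15 per troy ounce

€1,235.15 per troy ounce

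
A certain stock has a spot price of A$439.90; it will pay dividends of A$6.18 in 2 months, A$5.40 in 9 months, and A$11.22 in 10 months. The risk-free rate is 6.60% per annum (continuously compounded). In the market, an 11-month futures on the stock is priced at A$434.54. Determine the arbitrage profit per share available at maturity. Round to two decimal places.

A$9.56 per share

PV(dividends) I = 6.18·e^(−0.0660·2/12) + 5.40·e^(−0.0660·9/12) + 11.22·e^(−0.0660·10/12) = 21.8712
Fair futures F* = (S − I)·e^(rT) = (439.90 − 21.8712)·e^0.060500 = 418.0288 × 1.062368 = 444.1004
Market A$434.54 < fair 444.1004: forward underpriced → reverse cash-and-carry (short the stock, invest proceeds at r, pay the dividends, go long the forward).
Profit at T = |F_mkt − F*| = |434.54 − 444.1004| = A$9.56 per share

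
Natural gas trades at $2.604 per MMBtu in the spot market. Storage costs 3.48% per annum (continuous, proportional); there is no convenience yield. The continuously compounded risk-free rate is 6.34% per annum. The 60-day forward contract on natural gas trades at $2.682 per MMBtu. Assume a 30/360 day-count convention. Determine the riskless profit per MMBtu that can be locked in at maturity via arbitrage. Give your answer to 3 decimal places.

$0.035 per MMBtu

Fair forward: F* = S·e^(carry·T), with carry = (r + u) = 0.0634 + 0.0348 = 0.0982
F* = 2.604 · e^(0.0982 × 60/360) = 2.604 · e^0.016367 = 2.604 × 1.016502 = $2.6470
Market $2.682 > fair $2.6470: forward overpriced → cash-and-carry (buy spot, short the forward).
At maturity, profit = |F_mkt − F*| = |2.682 − 2.6470| = $0.035 per MMBtu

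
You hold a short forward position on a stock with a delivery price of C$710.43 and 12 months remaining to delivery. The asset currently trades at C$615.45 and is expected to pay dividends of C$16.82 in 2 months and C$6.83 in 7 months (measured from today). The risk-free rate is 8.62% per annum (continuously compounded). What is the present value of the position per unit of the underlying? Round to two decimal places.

C$59.38

PV(remaining dividends) I = 16.82·e^(−0.0862·2/12) + 6.83·e^(−0.0862·7/12) = 23.0751
Current forward F = (S − I)·e^(rT) = (615.45 − 23.0751)·e^(0.0862·12/12) = 592.3749 × 1.090024 = 645.7029
Value (long) = (F − K)·e^(−rT) = (645.7029 − 710.43) × 0.917411 = -59.3814
Short position value = −(long value) = C$59.38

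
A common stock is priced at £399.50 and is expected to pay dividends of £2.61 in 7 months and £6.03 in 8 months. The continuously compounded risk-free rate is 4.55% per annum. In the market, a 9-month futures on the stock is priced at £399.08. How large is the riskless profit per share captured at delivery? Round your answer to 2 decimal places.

PV(dividends) I = 2.61·e^(−0.0455·7/12) + 6.03·e^(−0.0455·8/12) = 8.3915
Fair futures F* = (S − I)·e^(rT) = (399.50 − 8.3915)·e^0.034125 = 391.1085 × 1.034714 = 404.6854
Market £399.08 < fair 404.6854: forward underpriced → reverse cash-and-carry (short the stock, invest proceeds at r, pay the dividends, go long the forward).
Profit at T = |F_mkt − F*| = |399.08 − 404.6854| = £5.61 per share

£5.61 per share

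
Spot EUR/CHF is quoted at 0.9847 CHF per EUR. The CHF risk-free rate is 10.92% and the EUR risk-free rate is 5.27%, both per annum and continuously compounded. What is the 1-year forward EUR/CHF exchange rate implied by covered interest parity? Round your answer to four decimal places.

1.0419

F = S·e^((r_CHF − r_EUR)T) = 0.9847 · e^((0.1092 − 0.0527) × 1)
= 0.9847 · e^0.056500 = 0.9847 × 1.058127
F = 1.0419 CHF per EUR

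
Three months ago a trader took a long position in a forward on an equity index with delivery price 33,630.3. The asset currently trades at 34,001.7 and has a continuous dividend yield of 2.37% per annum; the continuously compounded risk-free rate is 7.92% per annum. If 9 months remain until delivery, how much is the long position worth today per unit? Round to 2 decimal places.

1711.83

Current fair forward for the remaining 9 months: F = S·e^((r − q)·T), (r − q) = 0.0792 − 0.0237 = 0.0555
F = 34001.7 · e^(0.0555 × 9/12) = 34001.7 × 1.04250347 = 35446.8902
Value of long forward = (F − K)·e^(−rT) = (35446.8902 − 33630.3) · e^(−0.0792·9/12)
= 1816.5902 × 0.94232976 = 1711.83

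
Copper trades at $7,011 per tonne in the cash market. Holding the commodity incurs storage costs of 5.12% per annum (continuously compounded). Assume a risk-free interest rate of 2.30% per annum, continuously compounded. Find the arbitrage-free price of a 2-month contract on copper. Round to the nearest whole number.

Net carry = r + u − y = 0.0230 + 0.0512 − 0.0000 = 0.0742
F = S·e^((r+u−y)T) = 7011 · e^(0.0742 × 2/12) = 7011 · e^0.012367
= 7011 × 1.012444 = $7,098 per tonne

$7,098 per tonne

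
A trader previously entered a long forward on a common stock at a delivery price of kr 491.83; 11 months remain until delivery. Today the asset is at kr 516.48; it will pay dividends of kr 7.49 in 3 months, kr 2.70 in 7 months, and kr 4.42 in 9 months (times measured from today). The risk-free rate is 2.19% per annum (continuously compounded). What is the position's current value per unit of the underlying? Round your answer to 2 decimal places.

kr 19.96

PV(remaining dividends) I = 7.49·e^(−0.0219·3/12) + 2.70·e^(−0.0219·7/12) + 4.42·e^(−0.0219·9/12) = 14.4628
Current forward F = (S − I)·e^(rT) = (516.48 − 14.4628)·e^(0.0219·11/12) = 502.0172 × 1.020278 = 512.1971
Value (long) = (F − K)·e^(−rT) = (512.1971 − 491.83) × 0.980125 = 19.9623
Value = kr 19.96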